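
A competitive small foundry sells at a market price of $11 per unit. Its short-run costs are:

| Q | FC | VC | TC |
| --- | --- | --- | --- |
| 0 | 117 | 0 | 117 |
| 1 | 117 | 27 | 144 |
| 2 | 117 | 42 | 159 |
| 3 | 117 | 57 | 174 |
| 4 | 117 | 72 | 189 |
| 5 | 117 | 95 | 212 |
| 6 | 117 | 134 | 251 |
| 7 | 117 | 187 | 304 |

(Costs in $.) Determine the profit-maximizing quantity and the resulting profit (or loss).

Q = 0 (shut down); profit = -$117

Compute π = P·Q − TC at each output: Q=0: -117; Q=1: -133; Q=2: -137; Q=3: -141; Q=4: -145; Q=5: -157; Q=6: -185; Q=7: -227.
Profit is highest at Q = 0. Equivalently, the lowest AVC in the table is 72/4 ≈ $18 at Q = 4, and P = $11 falls below it — price never covers variable cost, so the firm shuts down and loses only its fixed cost.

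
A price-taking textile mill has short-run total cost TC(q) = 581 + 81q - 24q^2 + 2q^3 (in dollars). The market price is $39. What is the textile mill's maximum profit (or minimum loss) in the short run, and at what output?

AVC = 81 - 24q + 2q^2 has its minimum $9 at q = 6; price $39 clears that bar, so the firm operates.
MC = 81 - 48q + 6q^2. Setting P = MC and taking the root on the rising branch gives q* = 7.
TR = 39·7 = 273. TC = 581 + 77 = 658. Profit = 273 − 658 = -$385.
Shutting down would mean losing the fixed cost of $581, so operating at a loss of $385 is better by $196.

Profit = -$385 at q = 7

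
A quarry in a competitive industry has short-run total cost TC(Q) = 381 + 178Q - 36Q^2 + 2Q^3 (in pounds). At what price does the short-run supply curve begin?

£16 per unit

The firm shuts down when price falls below the minimum of average variable cost. AVC = VC/Q = 178 - 36Q + 2Q^2.
At the minimum of AVC, MC = AVC. MC = 178 - 72Q + 6Q^2; setting MC = AVC gives 4Q^2 - 36Q = 0, so Q = 9. min AVC = 16.
For P < £16 the firm produces nothing.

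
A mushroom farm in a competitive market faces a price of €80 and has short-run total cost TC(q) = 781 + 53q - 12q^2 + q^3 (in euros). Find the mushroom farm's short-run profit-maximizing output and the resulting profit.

Profit = -€295 at q = 9

AVC = 53 - 12q + q^2 has its minimum €17 at q = 6; price €80 clears that bar, so the firm operates.
With MC = 53 - 24q + 3q^2, P = MC on the upward-sloping part at q* = 9.
TR = 80·9 = 720. TC = 781 + 234 = 1015. Profit = 720 − 1015 = -€295.
Shutting down would mean losing the fixed cost of €781, so operating at a loss of €295 is better by €486.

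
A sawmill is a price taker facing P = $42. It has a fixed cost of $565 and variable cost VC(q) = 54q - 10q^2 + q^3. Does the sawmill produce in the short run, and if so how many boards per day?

Strip out fixed cost: VC = 54q - 10q^2 + q^3. Then AVC = 54 - 10q + q^2 and MC = 54 - 20q + 3q^2.
The AVC parabola has its vertex at q = 10/2 = 5, where AVC = 54 - 10·5 + 5^2 = $29.
Since P = $42 ≥ min AVC = $29, price covers variable cost and the firm should produce.
P = MC gives 12 - 20q + 3q^2 = 0, with roots 2/3 and 6. Take the larger (rising MC): q* = 6.
Check: AVC at q = 6 is $30 ≤ P, so revenue covers variable cost.
Profit = P·q − TC = 42·6 − 745 = -$493, a loss, but smaller than the $565 fixed cost the firm would lose by shutting down.

Produce at q = 6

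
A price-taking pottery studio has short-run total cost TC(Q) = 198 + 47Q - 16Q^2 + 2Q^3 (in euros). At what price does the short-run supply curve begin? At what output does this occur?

€15 per unit, at Q = 4

The firm shuts down when price falls below the minimum of average variable cost. AVC = VC/Q = 47 - 16Q + 2Q^2.
At the minimum of AVC, MC = AVC. MC = 47 - 32Q + 6Q^2; setting MC = AVC gives 4Q^2 - 16Q = 0, so Q = 4. min AVC = 15.
So the shutdown price is €15.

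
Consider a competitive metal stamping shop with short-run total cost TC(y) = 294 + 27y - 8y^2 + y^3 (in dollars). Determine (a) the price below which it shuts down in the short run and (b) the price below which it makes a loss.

Shutdown price = $11; break-even price = $62

Shutdown price = min AVC. AVC = 27 - 8y + y^2, with vertex at y = 4 and minimum $11.
ATC = 294/y + 27 - 8y + y^2. Setting dATC/dy = −294/y^2 − 8 + 2y = 0 gives y = 7 (since 2·7^3 − 8·7^2 = 294).
min ATC = 294/7 + 27 − 8·7 + 7^2 = $62. That is the break-even price.
Between these two prices the firm operates at a loss; above $62 it earns a profit.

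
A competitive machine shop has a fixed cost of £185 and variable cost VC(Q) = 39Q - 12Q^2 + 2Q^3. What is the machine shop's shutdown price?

£21 per unit

The shutdown price is the minimum of AVC. VC = 39Q - 12Q^2 + 2Q^3, so AVC = 39 - 12Q + 2Q^2.
dAVC/dQ = -12 + 4Q = 0 gives Q = 3. min AVC = 39 - 12·3 + 2·3^2 = 21.
So the shutdown price is £21.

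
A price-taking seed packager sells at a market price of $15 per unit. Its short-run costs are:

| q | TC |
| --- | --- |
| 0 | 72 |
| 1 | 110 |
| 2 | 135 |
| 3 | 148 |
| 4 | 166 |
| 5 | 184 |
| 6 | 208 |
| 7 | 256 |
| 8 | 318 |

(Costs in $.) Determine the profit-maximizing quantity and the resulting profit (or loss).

q = 0 (shut down); profit = -$72

Profit at each row (π = 15q − TC): q=0: -72; q=1: -95; q=2: -105; q=3: -103; q=4: -106; q=5: -109; q=6: -118; q=7: -151; q=8: -198.
Profit is highest at q = 0. Equivalently, the lowest AVC in the table is 112/5 ≈ $22.40 at q = 5, and P = $15 falls below it — price never covers variable cost, so the firm shuts down and loses only its fixed cost.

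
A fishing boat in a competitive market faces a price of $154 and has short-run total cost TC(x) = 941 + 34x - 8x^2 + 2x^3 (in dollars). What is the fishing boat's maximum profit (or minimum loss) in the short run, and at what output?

Profit = -$365 at x = 6

AVC = 34 - 8x + 2x^2; min AVC = $26 at x = 2. Since P = $154 ≥ min AVC, the firm produces.
With MC = 34 - 16x + 6x^2, P = MC on the upward-sloping part at x* = 6.
TR = 154·6 = 924. TC = 941 + 348 = 1289. Profit = 924 − 1289 = -$365.
Shutting down would mean losing the fixed cost of $941, so operating at a loss of $365 is better by $576.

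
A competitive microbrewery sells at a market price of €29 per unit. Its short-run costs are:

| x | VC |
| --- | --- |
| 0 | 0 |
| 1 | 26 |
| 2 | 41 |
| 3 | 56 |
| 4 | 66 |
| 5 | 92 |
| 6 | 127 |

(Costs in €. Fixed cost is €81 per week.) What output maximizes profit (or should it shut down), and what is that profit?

x = 5; profit = -€28

Tabulate TR − TC: x=0: -81; x=1: -78; x=2: -64; x=3: -50; x=4: -31; x=5: -28; x=6: -34.
Profit is maximized at x = 5. AVC there is 92/5 = €18.40 ≤ P, so producing beats shutting down (which would give -€81).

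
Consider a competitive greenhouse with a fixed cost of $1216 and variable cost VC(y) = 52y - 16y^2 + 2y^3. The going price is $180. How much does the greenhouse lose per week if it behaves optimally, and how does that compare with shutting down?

AVC = 52 - 16y + 2y^2; min AVC = $20 at y = 4. Since P = $180 ≥ min AVC, the firm produces.
MC = 52 - 32y + 6y^2. Setting P = MC and taking the root on the rising branch gives y* = 8.
TR = 180·8 = 1440. TC = 1216 + 416 = 1632. Profit = 1440 − 1632 = -$192.
By producing, the firm covers all variable cost plus $1024 of fixed cost; shutting down would lose the full $1216.

Profit = -$192 at y = 8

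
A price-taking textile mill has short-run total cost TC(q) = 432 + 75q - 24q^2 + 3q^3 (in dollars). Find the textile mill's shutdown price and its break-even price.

Shutdown price = $27; break-even price = $111

AVC = 75 - 24q + 3q^2; minimized at q = 4, giving min AVC = $27. That is the shutdown price.
ATC = 432/q + 75 - 24q + 3q^2. Setting dATC/dq = −432/q^2 − 24 + 6q = 0 gives q = 6 (since 6·6^3 − 24·6^2 = 432).
min ATC = 432/6 + 75 − 24·6 + 3·6^2 = $111. That is the break-even price.
Between these two prices the firm operates at a loss; above $111 it earns a profit.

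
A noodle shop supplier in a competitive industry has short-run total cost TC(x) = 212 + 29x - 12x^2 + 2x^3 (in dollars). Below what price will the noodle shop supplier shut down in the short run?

Short-run supply begins at min AVC. From VC = 29x - 12x^2 + 2x^3, AVC = 29 - 12x + 2x^2.
dAVC/dx = -12 + 4x = 0 gives x = 3. min AVC = 29 - 12·3 + 2·3^2 = 11.
The firm shuts down for any P below $11.

$11 per unit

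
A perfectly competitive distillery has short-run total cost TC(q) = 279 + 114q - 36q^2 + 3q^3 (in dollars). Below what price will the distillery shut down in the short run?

$6 per unit

The firm shuts down when price falls below the minimum of average variable cost. AVC = VC/q = 114 - 36q + 3q^2.
At the minimum of AVC, MC = AVC. MC = 114 - 72q + 9q^2; setting MC = AVC gives 6q^2 - 36q = 0, so q = 6. min AVC = 6.
The firm shuts down for any P below $6.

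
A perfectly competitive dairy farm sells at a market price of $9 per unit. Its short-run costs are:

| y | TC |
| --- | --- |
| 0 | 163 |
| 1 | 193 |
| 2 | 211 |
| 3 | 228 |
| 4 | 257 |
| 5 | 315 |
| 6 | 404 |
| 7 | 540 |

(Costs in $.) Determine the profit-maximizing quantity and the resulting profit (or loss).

y = 0 (shut down); profit = -$163

Compute π = P·y − TC at each output: y=0: -163; y=1: -184; y=2: -193; y=3: -201; y=4: -221; y=5: -270; y=6: -350; y=7: -477.
Profit is highest at y = 0. Equivalently, the lowest AVC in the table is 65/3 ≈ $21.67 at y = 3, and P = $9 falls below it — price never covers variable cost, so the firm shuts down and loses only its fixed cost.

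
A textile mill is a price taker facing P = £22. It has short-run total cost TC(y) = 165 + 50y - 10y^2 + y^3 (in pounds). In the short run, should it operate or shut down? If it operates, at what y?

Shut down

From TC, MC = TC'(y) = 50 - 20y + 3y^2 and AVC = VC/y = 50 - 10y + y^2.
AVC is minimized where dAVC/dy = -10 + 2y = 0, at y = 5; min AVC = 50 - 10·5 + 5^2 = £25.
Since P = £22 < min AVC = £25, price fails to cover variable cost at any output.
The firm minimizes its loss by shutting down and losing only its fixed cost of £165.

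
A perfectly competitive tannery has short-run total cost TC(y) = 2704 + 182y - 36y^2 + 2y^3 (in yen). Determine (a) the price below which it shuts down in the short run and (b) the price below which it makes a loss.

Shutdown price = min AVC. AVC = 182 - 36y + 2y^2, with vertex at y = 9 and minimum ¥20.
ATC = 2704/y + 182 - 36y + 2y^2. Setting dATC/dy = −2704/y^2 − 36 + 4y = 0 gives y = 13 (since 4·13^3 − 36·13^2 = 2704).
min ATC = 2704/13 + 182 − 36·13 + 2·13^2 = ¥260. That is the break-even price.
For ¥20 ≤ P < ¥260 the firm produces at a loss; below ¥20 it shuts down.

Shutdown price = ¥20; break-even price = ¥260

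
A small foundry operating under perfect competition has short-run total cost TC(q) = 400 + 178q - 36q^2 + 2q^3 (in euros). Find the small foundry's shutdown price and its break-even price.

AVC = 178 - 36q + 2q^2; minimized at q = 9, giving min AVC = €16. That is the shutdown price.
ATC = 400/q + 178 - 36q + 2q^2. Setting dATC/dq = −400/q^2 − 36 + 4q = 0 gives q = 10 (since 4·10^3 − 36·10^2 = 400).
min ATC = 400/10 + 178 − 36·10 + 2·10^2 = €58. That is the break-even price.
For €16 ≤ P < €58 the firm produces at a loss; below €16 it shuts down.

Shutdown price = €16; break-even price = €58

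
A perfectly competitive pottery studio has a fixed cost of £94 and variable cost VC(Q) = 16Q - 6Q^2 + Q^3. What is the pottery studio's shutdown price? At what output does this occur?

The firm shuts down when price falls below the minimum of average variable cost. AVC = VC/Q = 16 - 6Q + Q^2.
dAVC/dQ = -6 + 2Q = 0 gives Q = 3. min AVC = 16 - 6·3 + 3^2 = 7.
The firm shuts down for any P below £7.

£7 per unit, at Q = 3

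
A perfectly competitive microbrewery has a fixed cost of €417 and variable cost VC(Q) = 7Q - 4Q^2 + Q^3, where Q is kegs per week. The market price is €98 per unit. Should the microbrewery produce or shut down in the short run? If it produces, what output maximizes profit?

Produce at Q = 7

From TC, MC = TC'(Q) = 7 - 8Q + 3Q^2 and AVC = VC/Q = 7 - 4Q + Q^2.
The AVC parabola has its vertex at Q = 4/2 = 2, where AVC = 7 - 4·2 + 2^2 = €3.
Since P = €98 ≥ min AVC = €3, price covers variable cost and the firm should produce.
Set P = MC: 98 = 7 - 8Q + 3Q^2 → -91 - 8Q + 3Q^2 = 0. The roots are Q = -13/3 and Q = 7; the profit-maximizing output is on the rising part of MC, so Q* = 7.
Check: AVC at Q = 7 is €28 ≤ P, so revenue covers variable cost.
Profit = P·Q − TC = 98·7 − 613 = €73.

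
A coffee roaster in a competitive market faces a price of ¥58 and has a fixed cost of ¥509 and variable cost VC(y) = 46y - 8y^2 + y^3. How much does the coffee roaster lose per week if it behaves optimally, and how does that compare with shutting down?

Profit = -¥365 at y = 6

AVC = 46 - 8y + y^2; min AVC = ¥30 at y = 4. Since P = ¥58 ≥ min AVC, the firm produces.
With MC = 46 - 16y + 3y^2, P = MC on the upward-sloping part at y* = 6.
TR = 58·6 = 348. TC = 509 + 204 = 713. Profit = 348 − 713 = -¥365.
By producing, the firm covers all variable cost plus ¥144 of fixed cost; shutting down would lose the full ¥509.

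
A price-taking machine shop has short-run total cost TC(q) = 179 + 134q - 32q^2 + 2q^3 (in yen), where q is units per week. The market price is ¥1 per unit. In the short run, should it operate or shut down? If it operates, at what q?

Variable cost is VC = 134q - 32q^2 + 2q^3, so AVC = VC/q = 134 - 32q + 2q^2 and MC = dTC/dq = 134 - 64q + 6q^2.
AVC is minimized where dAVC/dq = -32 + 4q = 0, at q = 8; min AVC = 134 - 32·8 + 2·8^2 = ¥6.
Since P = ¥1 < min AVC = ¥6, price fails to cover variable cost at any output.
Best response: produce nothing and absorb the ¥179 fixed cost.

Shut down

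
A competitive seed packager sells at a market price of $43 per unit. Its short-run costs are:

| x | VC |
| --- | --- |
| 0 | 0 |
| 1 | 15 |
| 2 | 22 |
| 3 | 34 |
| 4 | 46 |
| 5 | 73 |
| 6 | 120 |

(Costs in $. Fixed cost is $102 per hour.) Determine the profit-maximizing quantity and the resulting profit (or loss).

x = 5; profit = $40

Tabulate TR − TC: x=0: -102; x=1: -74; x=2: -38; x=3: -7; x=4: 24; x=5: 40; x=6: 36.
Profit is maximized at x = 5. AVC there is 73/5 = $14.60 ≤ P, so producing beats shutting down (which would give -$102).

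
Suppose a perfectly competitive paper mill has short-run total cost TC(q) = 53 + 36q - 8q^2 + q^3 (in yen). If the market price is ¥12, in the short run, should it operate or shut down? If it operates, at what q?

Shut down

From TC, MC = TC'(q) = 36 - 16q + 3q^2 and AVC = VC/q = 36 - 8q + q^2.
The AVC parabola has its vertex at q = 8/2 = 4, where AVC = 36 - 8·4 + 4^2 = ¥20.
Since P = ¥12 < min AVC = ¥20, price fails to cover variable cost at any output.
Best response: produce nothing and absorb the ¥53 fixed cost.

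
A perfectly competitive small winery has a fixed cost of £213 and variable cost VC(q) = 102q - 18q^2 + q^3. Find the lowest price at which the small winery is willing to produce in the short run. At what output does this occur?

£21 per unit, at q = 9

The shutdown price is the minimum of AVC. VC = 102q - 18q^2 + q^3, so AVC = 102 - 18q + q^2.
At the minimum of AVC, MC = AVC. MC = 102 - 36q + 3q^2; setting MC = AVC gives 2q^2 - 18q = 0, so q = 9. min AVC = 21.
The firm shuts down for any P below £21.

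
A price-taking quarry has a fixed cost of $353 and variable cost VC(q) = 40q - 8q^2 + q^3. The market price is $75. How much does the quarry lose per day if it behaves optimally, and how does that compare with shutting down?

AVC = 40 - 8q + q^2; min AVC = $24 at q = 4. Since P = $75 ≥ min AVC, the firm produces.
With MC = 40 - 16q + 3q^2, P = MC on the upward-sloping part at q* = 7.
TR = 75·7 = 525. TC = 353 + 231 = 584. Profit = 525 − 584 = -$59.
By producing, the firm covers all variable cost plus $294 of fixed cost; shutting down would lose the full $353.

Profit = -$59 at q = 7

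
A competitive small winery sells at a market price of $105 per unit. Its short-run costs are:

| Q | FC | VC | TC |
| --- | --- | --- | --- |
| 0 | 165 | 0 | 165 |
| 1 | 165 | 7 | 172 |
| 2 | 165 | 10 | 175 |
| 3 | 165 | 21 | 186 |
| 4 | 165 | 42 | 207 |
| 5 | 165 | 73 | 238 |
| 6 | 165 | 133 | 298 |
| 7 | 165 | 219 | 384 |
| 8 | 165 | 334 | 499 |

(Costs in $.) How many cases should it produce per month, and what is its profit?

Q = 7; profit = $351

Tabulate TR − TC: Q=0: -165; Q=1: -67; Q=2: 35; Q=3: 129; Q=4: 213; Q=5: 287; Q=6: 332; Q=7: 351; Q=8: 341.
Profit is maximized at Q = 7. AVC there is 219/7 = $31.29 ≤ P, so producing beats shutting down (which would give -$165).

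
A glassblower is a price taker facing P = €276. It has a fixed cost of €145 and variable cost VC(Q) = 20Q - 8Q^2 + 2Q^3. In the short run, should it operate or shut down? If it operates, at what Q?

Produce at Q = 8

From TC, MC = TC'(Q) = 20 - 16Q + 6Q^2 and AVC = VC/Q = 20 - 8Q + 2Q^2.
AVC is minimized where dAVC/dQ = -8 + 4Q = 0, at Q = 2; min AVC = 20 - 8·2 + 2·2^2 = €12.
P = €276 exceeds min AVC = €12, so the firm stays open.
P = MC gives -256 - 16Q + 6Q^2 = 0, with roots -16/3 and 8. Take the larger (rising MC): Q* = 8.
Check: AVC at Q = 8 is €84 ≤ P, so revenue covers variable cost.
Profit = P·Q − TC = 276·8 − 817 = €1391.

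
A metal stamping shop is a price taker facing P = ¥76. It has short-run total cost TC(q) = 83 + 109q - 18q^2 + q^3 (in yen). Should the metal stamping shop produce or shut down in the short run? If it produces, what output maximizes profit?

Strip out fixed cost: VC = 109q - 18q^2 + q^3. Then AVC = 109 - 18q + q^2 and MC = 109 - 36q + 3q^2.
AVC is minimized where dAVC/dq = -18 + 2q = 0, at q = 9; min AVC = 109 - 18·9 + 9^2 = ¥28.
P = ¥76 exceeds min AVC = ¥28, so the firm stays open.
Solving P = MC: 33 - 36q + 3q^2 = 0 ⇒ q = 1 or 11. On the upward-sloping branch, q* = 11.
Check: AVC at q = 11 is ¥32 ≤ P, so revenue covers variable cost.
Profit = P·q − TC = 76·11 − 435 = ¥401.

Produce at q = 11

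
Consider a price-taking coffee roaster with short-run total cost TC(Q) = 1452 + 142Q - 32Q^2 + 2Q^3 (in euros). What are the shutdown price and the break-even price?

Shutdown price = €14; break-even price = €164

AVC = 142 - 32Q + 2Q^2; minimized at Q = 8, giving min AVC = €14. That is the shutdown price.
ATC = 1452/Q + 142 - 32Q + 2Q^2. Setting dATC/dQ = −1452/Q^2 − 32 + 4Q = 0 gives Q = 11 (since 4·11^3 − 32·11^2 = 1452).
min ATC = 1452/11 + 142 − 32·11 + 2·11^2 = €164. That is the break-even price.
Between these two prices the firm operates at a loss; above €164 it earns a profit.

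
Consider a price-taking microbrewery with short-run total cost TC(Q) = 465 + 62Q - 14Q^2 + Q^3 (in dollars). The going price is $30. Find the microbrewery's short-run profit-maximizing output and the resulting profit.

Profit = -$337 at Q = 8

AVC = 62 - 14Q + Q^2; min AVC = $13 at Q = 7. Since P = $30 ≥ min AVC, the firm produces.
MC = 62 - 28Q + 3Q^2. Setting P = MC and taking the root on the rising branch gives Q* = 8.
TR = 30·8 = 240. TC = 465 + 112 = 577. Profit = 240 − 577 = -$337.
That loss of $337 beats the $465 the firm would lose by shutting down; producing recovers $128 of fixed cost.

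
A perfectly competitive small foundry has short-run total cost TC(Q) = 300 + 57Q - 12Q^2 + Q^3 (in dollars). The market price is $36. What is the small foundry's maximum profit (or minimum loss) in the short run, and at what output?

Profit = -$202 at Q = 7

AVC = 57 - 12Q + Q^2 has its minimum $21 at Q = 6; price $36 clears that bar, so the firm operates.
MC = 57 - 24Q + 3Q^2. Setting P = MC and taking the root on the rising branch gives Q* = 7.
TR = 36·7 = 252. TC = 300 + 154 = 454. Profit = 252 − 454 = -$202.
That loss of $202 beats the $300 the firm would lose by shutting down; producing recovers $98 of fixed cost.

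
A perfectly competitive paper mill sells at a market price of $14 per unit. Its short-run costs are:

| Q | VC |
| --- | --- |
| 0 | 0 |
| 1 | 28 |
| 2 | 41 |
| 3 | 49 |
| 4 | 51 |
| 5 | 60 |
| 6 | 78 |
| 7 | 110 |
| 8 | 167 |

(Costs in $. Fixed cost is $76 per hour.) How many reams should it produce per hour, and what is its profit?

Tabulate TR − TC: Q=0: -76; Q=1: -90; Q=2: -89; Q=3: -83; Q=4: -71; Q=5: -66; Q=6: -70; Q=7: -88; Q=8: -131.
Profit is maximized at Q = 5. AVC there is 60/5 = $12 ≤ P, so producing beats shutting down (which would give -$76).

Q = 5; profit = -$66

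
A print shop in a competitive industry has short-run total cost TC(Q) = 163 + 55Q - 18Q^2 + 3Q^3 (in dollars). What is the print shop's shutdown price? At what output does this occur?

Short-run supply begins at min AVC. From VC = 55Q - 18Q^2 + 3Q^3, AVC = 55 - 18Q + 3Q^2.
dAVC/dQ = -18 + 6Q = 0 gives Q = 3. min AVC = 55 - 18·3 + 3·3^2 = 28.
For P < $28 the firm produces nothing.

$28 per unit, at Q = 3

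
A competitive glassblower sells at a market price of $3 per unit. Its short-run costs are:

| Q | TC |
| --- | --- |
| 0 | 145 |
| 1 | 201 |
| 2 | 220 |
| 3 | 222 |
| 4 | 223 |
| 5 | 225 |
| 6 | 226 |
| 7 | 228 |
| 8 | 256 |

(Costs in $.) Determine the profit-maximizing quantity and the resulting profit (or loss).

Tabulate TR − TC: Q=0: -145; Q=1: -198; Q=2: -214; Q=3: -213; Q=4: -211; Q=5: -210; Q=6: -208; Q=7: -207; Q=8: -232.
Profit is highest at Q = 0. Equivalently, the lowest AVC in the table is 83/7 ≈ $11.86 at Q = 7, and P = $3 falls below it — price never covers variable cost, so the firm shuts down and loses only its fixed cost.

Q = 0 (shut down); profit = -$145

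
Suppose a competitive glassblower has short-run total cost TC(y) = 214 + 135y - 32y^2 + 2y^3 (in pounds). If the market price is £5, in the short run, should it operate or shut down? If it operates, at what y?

Strip out fixed cost: VC = 135y - 32y^2 + 2y^3. Then AVC = 135 - 32y + 2y^2 and MC = 135 - 64y + 6y^2.
AVC hits its minimum where MC = AVC, at y = 8, giving min AVC = 135 - 32·8 + 2·8^2 = £7.
With P < min AVC (£5 < £7), every unit sold adds to the loss.
The firm minimizes its loss by shutting down and losing only its fixed cost of £214.

Shut down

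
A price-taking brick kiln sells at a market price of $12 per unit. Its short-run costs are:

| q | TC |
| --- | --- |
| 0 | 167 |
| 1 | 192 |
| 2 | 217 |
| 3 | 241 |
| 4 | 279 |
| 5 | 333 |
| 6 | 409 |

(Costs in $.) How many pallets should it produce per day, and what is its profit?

q = 0 (shut down); profit = -$167

Profit at each row (π = 12q − TC): q=0: -167; q=1: -180; q=2: -193; q=3: -205; q=4: -231; q=5: -273; q=6: -337.
Profit is highest at q = 0. Equivalently, the lowest AVC in the table is 74/3 ≈ $24.67 at q = 3, and P = $12 falls below it — price never covers variable cost, so the firm shuts down and loses only its fixed cost.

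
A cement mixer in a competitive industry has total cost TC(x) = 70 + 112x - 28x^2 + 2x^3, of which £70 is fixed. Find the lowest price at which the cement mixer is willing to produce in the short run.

£14 per unit

The firm shuts down when price falls below the minimum of average variable cost. AVC = VC/x = 112 - 28x + 2x^2.
dAVC/dx = -28 + 4x = 0 gives x = 7. min AVC = 112 - 28·7 + 2·7^2 = 14.
For P < £14 the firm produces nothing.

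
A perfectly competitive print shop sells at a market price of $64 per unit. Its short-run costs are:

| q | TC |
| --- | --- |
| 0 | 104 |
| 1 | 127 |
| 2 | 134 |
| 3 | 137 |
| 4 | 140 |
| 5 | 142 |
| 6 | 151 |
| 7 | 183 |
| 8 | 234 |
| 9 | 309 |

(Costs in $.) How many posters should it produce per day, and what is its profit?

Profit at each row (π = 64q − TC): q=0: -104; q=1: -63; q=2: -6; q=3: 55; q=4: 116; q=5: 178; q=6: 233; q=7: 265; q=8: 278; q=9: 267.
Profit is maximized at q = 8. AVC there is 130/8 = $16.25 ≤ P, so producing beats shutting down (which would give -$104).

q = 8; profit = $278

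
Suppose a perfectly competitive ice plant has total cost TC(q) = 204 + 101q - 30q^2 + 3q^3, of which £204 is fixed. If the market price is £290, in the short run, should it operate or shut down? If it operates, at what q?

Produce at q = 9

Variable cost is VC = 101q - 30q^2 + 3q^3, so AVC = VC/q = 101 - 30q + 3q^2 and MC = dTC/dq = 101 - 60q + 9q^2.
AVC hits its minimum where MC = AVC, at q = 5, giving min AVC = 101 - 30·5 + 3·5^2 = £26.
P = £290 exceeds min AVC = £26, so the firm stays open.
Solving P = MC: -189 - 60q + 9q^2 = 0 ⇒ q = -7/3 or 9. On the upward-sloping branch, q* = 9.
Check: AVC at q = 9 is £74 ≤ P, so revenue covers variable cost.
Profit = P·q − TC = 290·9 − 870 = £1740.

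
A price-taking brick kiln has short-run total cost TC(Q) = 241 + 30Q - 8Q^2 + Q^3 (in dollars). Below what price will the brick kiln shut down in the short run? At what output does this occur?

The shutdown price is the minimum of AVC. VC = 30Q - 8Q^2 + Q^3, so AVC = 30 - 8Q + Q^2.
dAVC/dQ = -8 + 2Q = 0 gives Q = 4. min AVC = 30 - 8·4 + 4^2 = 14.
The firm shuts down for any P below $14.

$14 per unit, at Q = 4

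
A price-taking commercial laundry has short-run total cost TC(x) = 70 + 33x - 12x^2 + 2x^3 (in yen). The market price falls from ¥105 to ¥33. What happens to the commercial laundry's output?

Output falls from 6 to 4

MC = 33 - 24x + 6x^2; the shutdown threshold is min AVC = ¥15 (at x = 3).
With P = ¥105 above the shutdown price, P = MC gives x = 6.
At P = ¥33 ≥ min AVC, set P = MC: x = 4. The firm stays open but cuts output.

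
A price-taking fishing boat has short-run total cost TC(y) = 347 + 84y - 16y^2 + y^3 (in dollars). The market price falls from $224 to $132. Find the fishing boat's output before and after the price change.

MC = 84 - 32y + 3y^2; the shutdown threshold is min AVC = $20 (at y = 8).
With P = $224 above the shutdown price, P = MC gives y = 14.
At P = $132 ≥ min AVC, set P = MC: y = 12. The firm stays open but cuts output.

Output falls from 14 to 12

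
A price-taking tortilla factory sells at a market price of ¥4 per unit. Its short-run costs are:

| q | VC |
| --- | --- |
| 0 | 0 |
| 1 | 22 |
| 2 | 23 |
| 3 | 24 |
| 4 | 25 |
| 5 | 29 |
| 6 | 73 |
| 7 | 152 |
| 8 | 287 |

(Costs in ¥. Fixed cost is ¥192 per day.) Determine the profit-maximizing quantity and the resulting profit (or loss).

q = 0 (shut down); profit = -¥192

Compute π = P·q − TC at each output: q=0: -192; q=1: -210; q=2: -207; q=3: -204; q=4: -201; q=5: -201; q=6: -241; q=7: -316; q=8: -447.
Profit is highest at q = 0. Equivalently, the lowest AVC in the table is 29/5 ≈ ¥5.80 at q = 5, and P = ¥4 falls below it — price never covers variable cost, so the firm shuts down and loses only its fixed cost.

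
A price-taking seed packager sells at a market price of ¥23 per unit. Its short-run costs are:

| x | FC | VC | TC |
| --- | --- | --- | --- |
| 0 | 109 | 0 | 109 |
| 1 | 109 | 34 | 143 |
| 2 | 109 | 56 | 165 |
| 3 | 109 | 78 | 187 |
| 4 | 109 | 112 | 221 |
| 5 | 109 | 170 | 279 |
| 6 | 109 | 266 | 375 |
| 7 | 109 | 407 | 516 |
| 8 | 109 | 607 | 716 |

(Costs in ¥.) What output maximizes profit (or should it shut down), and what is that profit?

Profit at each row (π = 23x − TC): x=0: -109; x=1: -120; x=2: -119; x=3: -118; x=4: -129; x=5: -164; x=6: -237; x=7: -355; x=8: -532.
Profit is highest at x = 0. Equivalently, the lowest AVC in the table is 78/3 ≈ ¥26 at x = 3, and P = ¥23 falls below it — price never covers variable cost, so the firm shuts down and loses only its fixed cost.

x = 0 (shut down); profit = -¥109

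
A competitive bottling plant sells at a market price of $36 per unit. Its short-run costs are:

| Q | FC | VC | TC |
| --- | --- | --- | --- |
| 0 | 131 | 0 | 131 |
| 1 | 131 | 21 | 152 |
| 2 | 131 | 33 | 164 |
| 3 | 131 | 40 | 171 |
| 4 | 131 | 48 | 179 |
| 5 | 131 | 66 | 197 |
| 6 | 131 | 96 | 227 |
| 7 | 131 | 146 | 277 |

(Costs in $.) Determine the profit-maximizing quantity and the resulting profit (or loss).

Tabulate TR − TC: Q=0: -131; Q=1: -116; Q=2: -92; Q=3: -63; Q=4: -35; Q=5: -17; Q=6: -11; Q=7: -25.
Profit is maximized at Q = 6. AVC there is 96/6 = $16 ≤ P, so producing beats shutting down (which would give -$131).

Q = 6; profit = -$11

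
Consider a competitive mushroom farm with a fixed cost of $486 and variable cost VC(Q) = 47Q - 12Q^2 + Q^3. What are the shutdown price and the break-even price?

Shutdown price = $11; break-even price = $74

Shutdown price = min AVC. AVC = 47 - 12Q + Q^2, with vertex at Q = 6 and minimum $11.
ATC = 486/Q + 47 - 12Q + Q^2. Setting dATC/dQ = −486/Q^2 − 12 + 2Q = 0 gives Q = 9 (since 2·9^3 − 12·9^2 = 486).
min ATC = 486/9 + 47 − 12·9 + 9^2 = $74. That is the break-even price.
For $11 ≤ P < $74 the firm produces at a loss; below $11 it shuts down.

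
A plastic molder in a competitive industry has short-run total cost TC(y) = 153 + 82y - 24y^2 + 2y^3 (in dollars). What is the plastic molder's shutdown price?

Short-run supply begins at min AVC. From VC = 82y - 24y^2 + 2y^3, AVC = 82 - 24y + 2y^2.
At the minimum of AVC, MC = AVC. MC = 82 - 48y + 6y^2; setting MC = AVC gives 4y^2 - 24y = 0, so y = 6. min AVC = 10.
So the shutdown price is $10.

$10 per unit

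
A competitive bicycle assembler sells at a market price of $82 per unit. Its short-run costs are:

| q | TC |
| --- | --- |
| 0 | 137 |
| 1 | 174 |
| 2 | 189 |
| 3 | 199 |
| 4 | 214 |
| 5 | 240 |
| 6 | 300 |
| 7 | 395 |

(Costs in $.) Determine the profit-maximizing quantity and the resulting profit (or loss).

Compute π = P·q − TC at each output: q=0: -137; q=1: -92; q=2: -25; q=3: 47; q=4: 114; q=5: 170; q=6: 192; q=7: 179.
Profit is maximized at q = 6. AVC there is 163/6 = $27.17 ≤ P, so producing beats shutting down (which would give -$137).

q = 6; profit = $192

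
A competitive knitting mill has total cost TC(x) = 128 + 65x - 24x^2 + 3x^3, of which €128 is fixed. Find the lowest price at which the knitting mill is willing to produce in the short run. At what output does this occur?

The firm shuts down when price falls below the minimum of average variable cost. AVC = VC/x = 65 - 24x + 3x^2.
dAVC/dx = -24 + 6x = 0 gives x = 4. min AVC = 65 - 24·4 + 3·4^2 = 17.
The firm shuts down for any P below €17.

€17 per unit, at x = 4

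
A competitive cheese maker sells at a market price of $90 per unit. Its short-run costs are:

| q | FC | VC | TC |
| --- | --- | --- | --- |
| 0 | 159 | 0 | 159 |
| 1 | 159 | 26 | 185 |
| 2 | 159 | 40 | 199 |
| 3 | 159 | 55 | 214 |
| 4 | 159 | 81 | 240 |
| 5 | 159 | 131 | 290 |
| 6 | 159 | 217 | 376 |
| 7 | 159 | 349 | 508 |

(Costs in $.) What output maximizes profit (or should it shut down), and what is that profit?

Compute π = P·q − TC at each output: q=0: -159; q=1: -95; q=2: -19; q=3: 56; q=4: 120; q=5: 160; q=6: 164; q=7: 122.
Profit is maximized at q = 6. AVC there is 217/6 = $36.17 ≤ P, so producing beats shutting down (which would give -$159).

q = 6; profit = $164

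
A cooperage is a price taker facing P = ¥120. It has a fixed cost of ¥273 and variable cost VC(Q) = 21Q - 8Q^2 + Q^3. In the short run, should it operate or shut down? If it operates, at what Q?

Produce at Q = 9

Strip out fixed cost: VC = 21Q - 8Q^2 + Q^3. Then AVC = 21 - 8Q + Q^2 and MC = 21 - 16Q + 3Q^2.
AVC is minimized where dAVC/dQ = -8 + 2Q = 0, at Q = 4; min AVC = 21 - 8·4 + 4^2 = ¥5.
Since P = ¥120 ≥ min AVC = ¥5, price covers variable cost and the firm should produce.
Solving P = MC: -99 - 16Q + 3Q^2 = 0 ⇒ Q = -11/3 or 9. On the upward-sloping branch, Q* = 9.
Check: AVC at Q = 9 is ¥30 ≤ P, so revenue covers variable cost.
Profit = P·Q − TC = 120·9 − 543 = ¥537.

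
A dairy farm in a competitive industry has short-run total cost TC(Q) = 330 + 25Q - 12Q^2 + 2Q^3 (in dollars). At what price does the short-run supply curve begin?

The shutdown price is the minimum of AVC. VC = 25Q - 12Q^2 + 2Q^3, so AVC = 25 - 12Q + 2Q^2.
At the minimum of AVC, MC = AVC. MC = 25 - 24Q + 6Q^2; setting MC = AVC gives 4Q^2 - 12Q = 0, so Q = 3. min AVC = 7.
For P < $7 the firm produces nothing.

$7 per unit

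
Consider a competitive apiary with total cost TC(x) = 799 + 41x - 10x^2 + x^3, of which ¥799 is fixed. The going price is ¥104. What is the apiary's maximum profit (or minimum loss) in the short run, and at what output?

Profit = -¥151 at x = 9

AVC = 41 - 10x + x^2 has its minimum ¥16 at x = 5; price ¥104 clears that bar, so the firm operates.
With MC = 41 - 20x + 3x^2, P = MC on the upward-sloping part at x* = 9.
TR = 104·9 = 936. TC = 799 + 288 = 1087. Profit = 936 − 1087 = -¥151.
Shutting down would mean losing the fixed cost of ¥799, so operating at a loss of ¥151 is better by ¥648.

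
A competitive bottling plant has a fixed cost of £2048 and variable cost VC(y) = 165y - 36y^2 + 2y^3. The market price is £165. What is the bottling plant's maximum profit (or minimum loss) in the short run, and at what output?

AVC = 165 - 36y + 2y^2; min AVC = £3 at y = 9. Since P = £165 ≥ min AVC, the firm produces.
With MC = 165 - 72y + 6y^2, P = MC on the upward-sloping part at y* = 12.
TR = 165·12 = 1980. TC = 2048 + 252 = 2300. Profit = 1980 − 2300 = -£320.
That loss of £320 beats the £2048 the firm would lose by shutting down; producing recovers £1728 of fixed cost.

Profit = -£320 at y = 12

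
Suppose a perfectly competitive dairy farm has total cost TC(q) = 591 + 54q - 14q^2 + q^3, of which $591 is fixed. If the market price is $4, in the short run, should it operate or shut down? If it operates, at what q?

Shut down

Strip out fixed cost: VC = 54q - 14q^2 + q^3. Then AVC = 54 - 14q + q^2 and MC = 54 - 28q + 3q^2.
AVC is minimized where dAVC/dq = -14 + 2q = 0, at q = 7; min AVC = 54 - 14·7 + 7^2 = $5.
With P < min AVC ($4 < $5), every unit sold adds to the loss.
Best response: produce nothing and absorb the $591 fixed cost.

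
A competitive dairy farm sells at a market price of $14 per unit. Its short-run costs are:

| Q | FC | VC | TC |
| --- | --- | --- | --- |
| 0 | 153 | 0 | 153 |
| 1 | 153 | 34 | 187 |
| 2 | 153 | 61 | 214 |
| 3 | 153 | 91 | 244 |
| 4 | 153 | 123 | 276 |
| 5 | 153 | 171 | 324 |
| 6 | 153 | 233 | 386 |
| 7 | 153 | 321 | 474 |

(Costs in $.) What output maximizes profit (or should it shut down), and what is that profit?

Q = 0 (shut down); profit = -$153

Profit at each row (π = 14Q − TC): Q=0: -153; Q=1: -173; Q=2: -186; Q=3: -202; Q=4: -220; Q=5: -254; Q=6: -302; Q=7: -376.
Profit is highest at Q = 0. Equivalently, the lowest AVC in the table is 91/3 ≈ $30.33 at Q = 3, and P = $14 falls below it — price never covers variable cost, so the firm shuts down and loses only its fixed cost.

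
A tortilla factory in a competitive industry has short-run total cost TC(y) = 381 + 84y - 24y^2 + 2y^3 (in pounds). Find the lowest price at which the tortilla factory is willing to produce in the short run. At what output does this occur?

£12 per unit, at y = 6

The firm shuts down when price falls below the minimum of average variable cost. AVC = VC/y = 84 - 24y + 2y^2.
At the minimum of AVC, MC = AVC. MC = 84 - 48y + 6y^2; setting MC = AVC gives 4y^2 - 24y = 0, so y = 6. min AVC = 12.
So the shutdown price is £12.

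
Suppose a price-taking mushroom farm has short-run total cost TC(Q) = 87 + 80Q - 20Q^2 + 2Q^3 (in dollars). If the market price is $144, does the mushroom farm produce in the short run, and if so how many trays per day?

Produce at Q = 8

Strip out fixed cost: VC = 80Q - 20Q^2 + 2Q^3. Then AVC = 80 - 20Q + 2Q^2 and MC = 80 - 40Q + 6Q^2.
AVC is minimized where dAVC/dQ = -20 + 4Q = 0, at Q = 5; min AVC = 80 - 20·5 + 2·5^2 = $30.
Because $144 ≥ $30, revenue can cover variable cost; the firm operates.
P = MC gives -64 - 40Q + 6Q^2 = 0, with roots -4/3 and 8. Take the larger (rising MC): Q* = 8.
Check: AVC at Q = 8 is $48 ≤ P, so revenue covers variable cost.
Profit = P·Q − TC = 144·8 − 471 = $681.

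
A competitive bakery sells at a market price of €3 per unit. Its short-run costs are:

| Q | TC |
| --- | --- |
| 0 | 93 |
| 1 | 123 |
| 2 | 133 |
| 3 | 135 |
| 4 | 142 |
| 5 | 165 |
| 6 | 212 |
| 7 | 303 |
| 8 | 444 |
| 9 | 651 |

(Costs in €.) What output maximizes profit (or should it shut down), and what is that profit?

Tabulate TR − TC: Q=0: -93; Q=1: -120; Q=2: -127; Q=3: -126; Q=4: -130; Q=5: -150; Q=6: -194; Q=7: -282; Q=8: -420; Q=9: -624.
Profit is highest at Q = 0. Equivalently, the lowest AVC in the table is 49/4 ≈ €12.25 at Q = 4, and P = €3 falls below it — price never covers variable cost, so the firm shuts down and loses only its fixed cost.

Q = 0 (shut down); profit = -€93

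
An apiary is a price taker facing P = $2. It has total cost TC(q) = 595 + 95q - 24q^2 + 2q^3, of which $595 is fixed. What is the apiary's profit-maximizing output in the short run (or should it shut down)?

From TC, MC = TC'(q) = 95 - 48q + 6q^2 and AVC = VC/q = 95 - 24q + 2q^2.
AVC hits its minimum where MC = AVC, at q = 6, giving min AVC = 95 - 24·6 + 2·6^2 = $23.
Since P = $2 < min AVC = $23, price fails to cover variable cost at any output.
Best response: produce nothing and absorb the $595 fixed cost.

Shut down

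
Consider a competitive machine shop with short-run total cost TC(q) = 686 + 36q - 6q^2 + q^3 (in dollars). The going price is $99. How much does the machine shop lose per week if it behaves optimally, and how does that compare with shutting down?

AVC = 36 - 6q + q^2 has its minimum $27 at q = 3; price $99 clears that bar, so the firm operates.
With MC = 36 - 12q + 3q^2, P = MC on the upward-sloping part at q* = 7.
TR = 99·7 = 693. TC = 686 + 301 = 987. Profit = 693 − 987 = -$294.
Shutting down would mean losing the fixed cost of $686, so operating at a loss of $294 is better by $392.

Profit = -$294 at q = 7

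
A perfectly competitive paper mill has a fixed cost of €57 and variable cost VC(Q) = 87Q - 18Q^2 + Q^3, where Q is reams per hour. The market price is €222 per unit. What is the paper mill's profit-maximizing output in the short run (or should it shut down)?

Produce at Q = 15

From TC, MC = TC'(Q) = 87 - 36Q + 3Q^2 and AVC = VC/Q = 87 - 18Q + Q^2.
AVC is minimized where dAVC/dQ = -18 + 2Q = 0, at Q = 9; min AVC = 87 - 18·9 + 9^2 = €6.
Because €222 ≥ €6, revenue can cover variable cost; the firm operates.
Set P = MC: 222 = 87 - 36Q + 3Q^2 → -135 - 36Q + 3Q^2 = 0. The roots are Q = -3 and Q = 15; the profit-maximizing output is on the rising part of MC, so Q* = 15.
Check: AVC at Q = 15 is €42 ≤ P, so revenue covers variable cost.
Profit = P·Q − TC = 222·15 − 687 = €2643.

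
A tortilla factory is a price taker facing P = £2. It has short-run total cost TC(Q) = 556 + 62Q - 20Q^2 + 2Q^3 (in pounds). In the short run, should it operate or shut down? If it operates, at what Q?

Shut down

Variable cost is VC = 62Q - 20Q^2 + 2Q^3, so AVC = VC/Q = 62 - 20Q + 2Q^2 and MC = dTC/dQ = 62 - 40Q + 6Q^2.
The AVC parabola has its vertex at Q = 20/4 = 5, where AVC = 62 - 20·5 + 2·5^2 = £12.
With P < min AVC (£2 < £12), every unit sold adds to the loss.
The firm minimizes its loss by shutting down and losing only its fixed cost of £556.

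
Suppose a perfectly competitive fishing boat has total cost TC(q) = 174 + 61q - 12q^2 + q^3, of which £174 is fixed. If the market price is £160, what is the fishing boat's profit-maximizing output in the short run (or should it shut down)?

Produce at q = 11

From TC, MC = TC'(q) = 61 - 24q + 3q^2 and AVC = VC/q = 61 - 12q + q^2.
AVC hits its minimum where MC = AVC, at q = 6, giving min AVC = 61 - 12·6 + 6^2 = £25.
Because £160 ≥ £25, revenue can cover variable cost; the firm operates.
P = MC gives -99 - 24q + 3q^2 = 0, with roots -3 and 11. Take the larger (rising MC): q* = 11.
Check: AVC at q = 11 is £50 ≤ P, so revenue covers variable cost.
Profit = P·q − TC = 160·11 − 724 = £1036.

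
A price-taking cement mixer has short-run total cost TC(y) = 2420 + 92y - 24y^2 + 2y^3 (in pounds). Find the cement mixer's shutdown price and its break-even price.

Shutdown price = £20; break-even price = £290

Shutdown price = min AVC. AVC = 92 - 24y + 2y^2, with vertex at y = 6 and minimum £20.
ATC = 2420/y + 92 - 24y + 2y^2. Setting dATC/dy = −2420/y^2 − 24 + 4y = 0 gives y = 11 (since 4·11^3 − 24·11^2 = 2420).
min ATC = 2420/11 + 92 − 24·11 + 2·11^2 = £290. That is the break-even price.
For £20 ≤ P < £290 the firm produces at a loss; below £20 it shuts down.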